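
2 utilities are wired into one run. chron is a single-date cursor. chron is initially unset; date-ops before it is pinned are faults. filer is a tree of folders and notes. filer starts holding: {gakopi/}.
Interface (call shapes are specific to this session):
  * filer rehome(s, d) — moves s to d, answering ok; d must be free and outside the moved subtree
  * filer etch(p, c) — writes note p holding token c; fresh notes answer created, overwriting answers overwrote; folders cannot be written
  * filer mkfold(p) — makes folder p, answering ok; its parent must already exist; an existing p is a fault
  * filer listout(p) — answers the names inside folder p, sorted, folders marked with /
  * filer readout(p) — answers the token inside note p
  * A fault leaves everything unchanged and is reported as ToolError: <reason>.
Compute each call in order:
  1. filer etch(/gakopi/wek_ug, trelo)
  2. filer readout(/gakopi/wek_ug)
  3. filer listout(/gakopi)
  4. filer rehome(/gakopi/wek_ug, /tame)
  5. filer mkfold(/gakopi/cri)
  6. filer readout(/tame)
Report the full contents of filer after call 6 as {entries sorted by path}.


Answer: {gakopi/, gakopi/cri/, tame=trelo}

Derivation:
Step: filer etch[p: /gakopi/wek_ug; c: trelo]
Result: created
Step: filer readout[p: /gakopi/wek_ug]
Result: trelo
Step: filer listout[p: /gakopi]
Result: [wek_ug]
Step: filer rehome[s: /gakopi/wek_ug; d: /tame]
Result: ok
Step: filer mkfold[p: /gakopi/cri]
Result: ok
Step: filer readout[p: /tame]
Result: trelo


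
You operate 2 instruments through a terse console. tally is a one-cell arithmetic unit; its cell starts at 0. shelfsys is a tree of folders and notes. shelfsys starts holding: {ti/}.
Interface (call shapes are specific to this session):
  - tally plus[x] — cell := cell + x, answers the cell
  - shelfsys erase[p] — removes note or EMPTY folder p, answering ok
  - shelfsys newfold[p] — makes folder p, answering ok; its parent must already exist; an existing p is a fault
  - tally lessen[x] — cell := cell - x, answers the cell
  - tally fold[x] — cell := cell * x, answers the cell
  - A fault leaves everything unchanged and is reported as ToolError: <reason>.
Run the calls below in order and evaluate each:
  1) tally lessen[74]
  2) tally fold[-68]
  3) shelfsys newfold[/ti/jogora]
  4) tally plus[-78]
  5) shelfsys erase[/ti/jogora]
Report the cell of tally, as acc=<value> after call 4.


Answer: acc=4954

Derivation:
-> tally lessen(x→74)
<- -74
-> tally fold(x→-68)
<- 5032
-> shelfsys newfold(p→/ti/jogora)
<- ok
-> tally plus(x→-78)
<- 4954
-> shelfsys erase(p→/ti/jogora)
<- ok


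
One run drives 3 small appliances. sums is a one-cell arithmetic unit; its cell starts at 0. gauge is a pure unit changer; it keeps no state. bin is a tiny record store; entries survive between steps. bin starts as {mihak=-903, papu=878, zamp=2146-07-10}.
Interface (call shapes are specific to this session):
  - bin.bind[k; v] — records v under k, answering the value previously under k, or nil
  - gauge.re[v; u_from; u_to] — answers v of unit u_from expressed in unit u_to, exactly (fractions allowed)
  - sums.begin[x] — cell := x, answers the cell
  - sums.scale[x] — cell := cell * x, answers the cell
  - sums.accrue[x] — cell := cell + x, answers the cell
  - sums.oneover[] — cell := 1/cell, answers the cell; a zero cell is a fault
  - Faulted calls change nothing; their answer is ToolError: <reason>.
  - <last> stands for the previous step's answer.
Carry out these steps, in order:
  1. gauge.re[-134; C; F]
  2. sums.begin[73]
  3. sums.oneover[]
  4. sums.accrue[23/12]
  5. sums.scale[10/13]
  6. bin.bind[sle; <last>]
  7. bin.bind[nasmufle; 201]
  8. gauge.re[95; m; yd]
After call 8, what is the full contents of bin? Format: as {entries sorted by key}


Answer: {mihak=-903, nasmufle=201, papu=878, sle=8455/5694, zamp=2146-07-10}

Derivation:
% re(v→-134, u_from→C, u_to→F) == -1046/5
% begin(x→73) == 73
% oneover() == 1/73
% accrue(x→23/12) == 1691/876
% scale(x→10/13) == 8455/5694
% bind(k→sle, v→<last>) == nil
% bind(k→nasmufle, v→201) == nil
% re(v→95, u_from→m, u_to→yd) == 118750/1143


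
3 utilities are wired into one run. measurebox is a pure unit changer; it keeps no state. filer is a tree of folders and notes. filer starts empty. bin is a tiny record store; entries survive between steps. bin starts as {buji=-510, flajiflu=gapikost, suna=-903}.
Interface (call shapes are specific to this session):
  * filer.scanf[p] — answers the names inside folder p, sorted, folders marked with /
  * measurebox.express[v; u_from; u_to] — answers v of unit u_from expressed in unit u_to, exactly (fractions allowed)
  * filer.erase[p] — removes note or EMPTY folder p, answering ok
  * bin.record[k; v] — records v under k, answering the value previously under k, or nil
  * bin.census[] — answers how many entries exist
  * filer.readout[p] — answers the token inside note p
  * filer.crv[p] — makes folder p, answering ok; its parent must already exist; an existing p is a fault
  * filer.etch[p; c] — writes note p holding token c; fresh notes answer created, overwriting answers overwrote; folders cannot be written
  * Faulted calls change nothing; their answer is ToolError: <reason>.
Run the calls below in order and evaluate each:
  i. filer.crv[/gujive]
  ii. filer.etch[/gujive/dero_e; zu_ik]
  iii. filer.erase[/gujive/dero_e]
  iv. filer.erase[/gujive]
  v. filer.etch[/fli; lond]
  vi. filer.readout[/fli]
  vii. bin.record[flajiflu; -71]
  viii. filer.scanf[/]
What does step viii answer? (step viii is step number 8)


Step: filer.crv[p: /gujive]
Result: ok
Step: filer.etch[p: /gujive/dero_e; c: zu_ik]
Result: created
Step: filer.erase[p: /gujive/dero_e]
Result: ok
Step: filer.erase[p: /gujive]
Result: ok
Step: filer.etch[p: /fli; c: lond]
Result: created
Step: filer.readout[p: /fli]
Result: lond
Step: bin.record[k: flajiflu; v: -71]
Result: gapikost
Step: filer.scanf[p: /]
Result: [fli]

Answer: [fli]


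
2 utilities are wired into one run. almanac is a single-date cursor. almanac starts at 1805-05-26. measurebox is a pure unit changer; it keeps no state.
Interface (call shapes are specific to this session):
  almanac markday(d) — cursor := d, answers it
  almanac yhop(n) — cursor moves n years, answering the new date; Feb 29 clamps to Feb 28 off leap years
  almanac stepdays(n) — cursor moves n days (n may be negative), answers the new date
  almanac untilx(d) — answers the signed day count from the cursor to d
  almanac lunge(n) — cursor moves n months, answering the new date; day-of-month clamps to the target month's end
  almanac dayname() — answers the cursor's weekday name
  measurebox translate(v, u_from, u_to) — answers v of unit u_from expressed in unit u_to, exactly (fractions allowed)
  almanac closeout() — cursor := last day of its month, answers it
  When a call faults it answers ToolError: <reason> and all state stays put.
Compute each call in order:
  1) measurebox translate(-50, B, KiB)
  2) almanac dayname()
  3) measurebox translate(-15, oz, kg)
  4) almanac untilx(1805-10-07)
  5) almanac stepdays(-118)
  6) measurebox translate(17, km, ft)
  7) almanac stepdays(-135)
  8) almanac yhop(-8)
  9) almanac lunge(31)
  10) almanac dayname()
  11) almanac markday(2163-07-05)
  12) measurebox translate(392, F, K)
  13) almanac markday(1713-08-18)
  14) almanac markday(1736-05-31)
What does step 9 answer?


Answer: 1799-04-15

Derivation:
Calling measurebox translate passing v→-50, u_from→B, u_to→KiB, which returns -25/512.
I run almanac dayname(), yielding Sunday.
I call measurebox translate passing v→-15, u_from→oz, u_to→kg, and get -136077711/320000000.
Now I run almanac untilx passing d→1805-10-07, and see 134.
I invoke almanac stepdays passing n→-118, yielding 1805-01-28.
I use measurebox translate passing v→17, u_from→km, u_to→ft, yielding 21250000/381.
I run almanac stepdays passing n→-135, — result: 1804-09-15.
I try almanac yhop passing n→-8, and observe 1796-09-15.
Next I call almanac lunge passing n→31, and see 1799-04-15.
Calling almanac dayname, giving Monday.
I invoke almanac markday passing d→2163-07-05, giving 2163-07-05.
Then measurebox translate passing v→392, u_from→F, u_to→K, — result: 9463/20.
I call almanac markday passing d→1713-08-18, yielding 1713-08-18.
I invoke almanac markday passing d→1736-05-31, → 1736-05-31.


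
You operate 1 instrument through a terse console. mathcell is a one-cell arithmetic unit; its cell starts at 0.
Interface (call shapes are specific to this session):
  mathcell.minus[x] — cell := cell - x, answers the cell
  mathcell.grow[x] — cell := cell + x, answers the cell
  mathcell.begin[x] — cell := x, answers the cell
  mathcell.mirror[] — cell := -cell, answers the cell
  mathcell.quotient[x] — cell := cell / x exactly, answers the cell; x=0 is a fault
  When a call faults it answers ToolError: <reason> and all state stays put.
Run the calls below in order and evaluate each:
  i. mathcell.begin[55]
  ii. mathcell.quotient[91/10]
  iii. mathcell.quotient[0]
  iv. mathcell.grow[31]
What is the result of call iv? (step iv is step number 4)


·→ mathcell.begin(55)
·← 55
·→ mathcell.quotient(91/10)
·← 550/91
·→ mathcell.quotient(0)
·← ToolError: division by zero
·→ mathcell.grow(31)
·← 3371/91

Answer: 3371/91


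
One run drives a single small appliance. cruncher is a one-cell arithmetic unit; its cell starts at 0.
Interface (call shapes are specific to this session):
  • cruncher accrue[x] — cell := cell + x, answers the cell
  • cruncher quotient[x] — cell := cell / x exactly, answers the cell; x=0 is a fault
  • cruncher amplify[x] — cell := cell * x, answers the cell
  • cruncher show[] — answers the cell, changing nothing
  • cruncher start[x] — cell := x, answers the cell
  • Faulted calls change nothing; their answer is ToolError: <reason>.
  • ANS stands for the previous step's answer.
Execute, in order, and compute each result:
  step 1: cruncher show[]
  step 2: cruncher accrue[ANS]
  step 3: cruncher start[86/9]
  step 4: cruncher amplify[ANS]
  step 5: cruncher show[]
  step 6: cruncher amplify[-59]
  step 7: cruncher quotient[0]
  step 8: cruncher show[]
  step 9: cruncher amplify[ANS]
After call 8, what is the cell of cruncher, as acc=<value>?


→ cruncher show()
← 0
→ cruncher accrue(ANS)
← 0
→ cruncher start(86/9)
← 86/9
→ cruncher amplify(ANS)
← 7396/81
→ cruncher show()
← 7396/81
→ cruncher amplify(-59)
← -436364/81
→ cruncher quotient(0)
← ToolError: division by zero
→ cruncher show()
← -436364/81
→ cruncher amplify(ANS)
← 190413540496/6561

Answer: acc=-436364/81


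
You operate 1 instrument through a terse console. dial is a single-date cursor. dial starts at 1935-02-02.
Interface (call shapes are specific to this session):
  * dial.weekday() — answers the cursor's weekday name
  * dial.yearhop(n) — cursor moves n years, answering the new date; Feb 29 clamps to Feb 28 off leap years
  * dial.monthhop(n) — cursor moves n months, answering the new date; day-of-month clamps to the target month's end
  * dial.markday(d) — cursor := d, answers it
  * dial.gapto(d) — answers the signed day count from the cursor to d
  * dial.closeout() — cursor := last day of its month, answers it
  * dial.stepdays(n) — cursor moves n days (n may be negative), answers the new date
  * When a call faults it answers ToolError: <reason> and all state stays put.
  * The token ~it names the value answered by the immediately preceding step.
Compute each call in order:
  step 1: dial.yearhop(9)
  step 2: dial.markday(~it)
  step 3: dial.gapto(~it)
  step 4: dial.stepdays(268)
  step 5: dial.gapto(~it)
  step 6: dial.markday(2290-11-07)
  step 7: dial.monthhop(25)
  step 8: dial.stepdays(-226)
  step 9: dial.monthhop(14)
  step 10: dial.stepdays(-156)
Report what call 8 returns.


Answer: 2292-04-25

Derivation:
Step: dial.yearhop[9]
Result: 1944-02-02
Step: dial.markday[~it]
Result: 1944-02-02
Step: dial.gapto[~it]
Result: 0
Step: dial.stepdays[268]
Result: 1944-10-27
Step: dial.gapto[~it]
Result: 0
Step: dial.markday[2290-11-07]
Result: 2290-11-07
Step: dial.monthhop[25]
Result: 2292-12-07
Step: dial.stepdays[-226]
Result: 2292-04-25
Step: dial.monthhop[14]
Result: 2293-06-25
Step: dial.stepdays[-156]
Result: 2293-01-20


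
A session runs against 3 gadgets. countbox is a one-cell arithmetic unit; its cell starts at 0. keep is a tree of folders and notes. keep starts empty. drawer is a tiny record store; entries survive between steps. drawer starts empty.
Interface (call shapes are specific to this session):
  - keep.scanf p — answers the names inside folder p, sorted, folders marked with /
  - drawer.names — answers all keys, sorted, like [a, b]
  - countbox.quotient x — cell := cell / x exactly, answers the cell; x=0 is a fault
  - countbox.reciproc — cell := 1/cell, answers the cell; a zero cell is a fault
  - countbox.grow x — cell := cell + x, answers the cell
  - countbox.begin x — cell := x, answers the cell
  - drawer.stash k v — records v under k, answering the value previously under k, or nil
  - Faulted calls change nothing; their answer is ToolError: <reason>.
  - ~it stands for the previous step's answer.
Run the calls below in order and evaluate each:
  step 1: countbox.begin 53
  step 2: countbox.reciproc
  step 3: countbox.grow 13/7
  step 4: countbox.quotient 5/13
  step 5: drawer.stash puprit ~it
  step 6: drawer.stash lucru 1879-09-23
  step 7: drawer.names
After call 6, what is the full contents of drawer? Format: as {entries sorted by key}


Answer: {lucru=1879-09-23, puprit=9048/1855}

Derivation:
Calling countbox.begin passing x=53, and see 53.
Next I call countbox.reciproc, and observe 1/53.
I run countbox.grow passing x=13/7, which returns 696/371.
Calling countbox.quotient passing x=5/13, which returns 9048/1855.
I call drawer.stash passing k=puprit, v=~it, — result: nil.
Then drawer.stash passing k=lucru, v=1879-09-23, which returns nil.
Then drawer.names(), giving [lucru, puprit].


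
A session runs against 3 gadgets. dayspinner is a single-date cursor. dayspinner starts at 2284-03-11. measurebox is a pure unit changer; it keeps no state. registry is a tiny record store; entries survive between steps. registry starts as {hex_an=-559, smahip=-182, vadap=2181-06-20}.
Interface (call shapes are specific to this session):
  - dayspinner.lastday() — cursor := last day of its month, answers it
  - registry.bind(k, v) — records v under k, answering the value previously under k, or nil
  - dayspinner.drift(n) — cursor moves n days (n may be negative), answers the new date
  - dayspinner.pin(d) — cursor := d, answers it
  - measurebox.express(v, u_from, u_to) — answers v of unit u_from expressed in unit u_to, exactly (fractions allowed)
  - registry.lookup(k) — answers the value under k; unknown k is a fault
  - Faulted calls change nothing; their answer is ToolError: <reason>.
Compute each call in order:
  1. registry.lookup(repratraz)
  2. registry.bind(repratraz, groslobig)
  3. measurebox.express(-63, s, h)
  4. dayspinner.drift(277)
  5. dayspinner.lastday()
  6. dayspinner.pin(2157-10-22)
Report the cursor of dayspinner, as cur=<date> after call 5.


// lookup(k=repratraz) : ToolError: no such key repratraz
// bind(k=repratraz, v=groslobig) : nil
// express(v=-63, u_from=s, u_to=h) : -7/400
// drift(n=277) : 2284-12-13
// lastday() : 2284-12-31
// pin(d=2157-10-22) : 2157-10-22

Answer: cur=2284-12-31


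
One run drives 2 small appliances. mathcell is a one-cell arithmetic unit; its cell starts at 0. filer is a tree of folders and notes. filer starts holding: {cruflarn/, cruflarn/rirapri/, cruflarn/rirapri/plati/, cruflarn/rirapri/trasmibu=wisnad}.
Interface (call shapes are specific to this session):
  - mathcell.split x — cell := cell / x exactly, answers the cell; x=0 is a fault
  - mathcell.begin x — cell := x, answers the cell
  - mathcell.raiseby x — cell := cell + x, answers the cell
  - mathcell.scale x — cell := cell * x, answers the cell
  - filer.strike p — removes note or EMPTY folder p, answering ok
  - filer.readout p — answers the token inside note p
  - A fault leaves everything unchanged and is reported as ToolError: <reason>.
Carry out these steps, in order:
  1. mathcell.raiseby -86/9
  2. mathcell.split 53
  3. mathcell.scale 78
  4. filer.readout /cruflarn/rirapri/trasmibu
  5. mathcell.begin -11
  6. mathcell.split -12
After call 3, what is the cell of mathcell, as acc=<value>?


Answer: acc=-2236/159

Derivation:
// mathcell.raiseby(-86/9) : -86/9
// mathcell.split(53) : -86/477
// mathcell.scale(78) : -2236/159
// filer.readout(/cruflarn/rirapri/trasmibu) : wisnad
// mathcell.begin(-11) : -11
// mathcell.split(-12) : 11/12


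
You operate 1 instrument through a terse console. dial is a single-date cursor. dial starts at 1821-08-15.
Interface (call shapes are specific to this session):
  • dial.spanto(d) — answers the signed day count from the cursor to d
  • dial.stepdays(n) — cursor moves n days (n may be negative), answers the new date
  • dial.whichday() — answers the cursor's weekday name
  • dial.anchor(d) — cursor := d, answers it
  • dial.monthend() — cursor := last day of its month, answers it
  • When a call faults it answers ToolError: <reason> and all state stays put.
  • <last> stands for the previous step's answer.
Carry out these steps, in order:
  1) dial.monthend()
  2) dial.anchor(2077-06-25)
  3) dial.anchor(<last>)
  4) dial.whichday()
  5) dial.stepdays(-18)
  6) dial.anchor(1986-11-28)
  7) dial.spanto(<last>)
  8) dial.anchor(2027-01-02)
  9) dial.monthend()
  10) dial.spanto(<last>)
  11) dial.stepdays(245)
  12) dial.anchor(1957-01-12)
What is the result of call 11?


Answer: 2027-10-03

Derivation:
~$ dial.monthend
[out] 1821-08-31
~$ dial.anchor d→2077-06-25
[out] 2077-06-25
~$ dial.anchor d→<last>
[out] 2077-06-25
~$ dial.whichday
[out] Friday
~$ dial.stepdays n→-18
[out] 2077-06-07
~$ dial.anchor d→1986-11-28
[out] 1986-11-28
~$ dial.spanto d→<last>
[out] 0
~$ dial.anchor d→2027-01-02
[out] 2027-01-02
~$ dial.monthend
[out] 2027-01-31
~$ dial.spanto d→<last>
[out] 0
~$ dial.stepdays n→245
[out] 2027-10-03
~$ dial.anchor d→1957-01-12
[out] 1957-01-12


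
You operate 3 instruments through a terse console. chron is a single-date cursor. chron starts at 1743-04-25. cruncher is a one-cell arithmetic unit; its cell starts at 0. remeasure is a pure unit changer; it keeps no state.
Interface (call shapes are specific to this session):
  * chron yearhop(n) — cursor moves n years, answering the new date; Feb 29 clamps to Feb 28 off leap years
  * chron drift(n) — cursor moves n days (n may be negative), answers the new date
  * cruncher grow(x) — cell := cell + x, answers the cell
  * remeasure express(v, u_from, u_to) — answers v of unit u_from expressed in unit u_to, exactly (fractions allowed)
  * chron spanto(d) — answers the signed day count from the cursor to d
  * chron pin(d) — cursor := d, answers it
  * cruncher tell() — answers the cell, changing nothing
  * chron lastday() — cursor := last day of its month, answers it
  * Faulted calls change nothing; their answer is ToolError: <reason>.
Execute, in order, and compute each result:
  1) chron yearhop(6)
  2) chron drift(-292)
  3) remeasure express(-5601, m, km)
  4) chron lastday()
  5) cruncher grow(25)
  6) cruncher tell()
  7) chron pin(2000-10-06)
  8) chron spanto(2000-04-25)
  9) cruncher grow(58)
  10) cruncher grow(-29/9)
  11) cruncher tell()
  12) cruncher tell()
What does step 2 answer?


Answer: 1748-07-07

Derivation:
> chron yearhop n→6
[out] 1749-04-25
> chron drift n→-292
[out] 1748-07-07
> remeasure express v→-5601 u_from→m u_to→km
[out] -5601/1000
> chron lastday
[out] 1748-07-31
> cruncher grow x→25
[out] 25
> cruncher tell
[out] 25
> chron pin d→2000-10-06
[out] 2000-10-06
> chron spanto d→2000-04-25
[out] -164
> cruncher grow x→58
[out] 83
> cruncher grow x→-29/9
[out] 718/9
> cruncher tell
[out] 718/9
> cruncher tell
[out] 718/9


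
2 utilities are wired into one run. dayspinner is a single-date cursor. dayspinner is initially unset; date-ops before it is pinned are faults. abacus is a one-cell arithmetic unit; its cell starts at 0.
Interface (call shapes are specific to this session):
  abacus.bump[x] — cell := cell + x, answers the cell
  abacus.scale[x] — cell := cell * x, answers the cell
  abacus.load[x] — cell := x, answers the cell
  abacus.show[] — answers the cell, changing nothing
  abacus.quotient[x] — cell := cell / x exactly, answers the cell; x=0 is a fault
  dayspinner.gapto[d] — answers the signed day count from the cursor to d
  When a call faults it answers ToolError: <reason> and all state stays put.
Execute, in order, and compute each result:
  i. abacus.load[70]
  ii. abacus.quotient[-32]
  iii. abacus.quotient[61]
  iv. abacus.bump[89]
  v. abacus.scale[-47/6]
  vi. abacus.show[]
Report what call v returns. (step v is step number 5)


==> abacus.load(x→70)
<== 70
==> abacus.quotient(x→-32)
<== -35/16
==> abacus.quotient(x→61)
<== -35/976
==> abacus.bump(x→89)
<== 86829/976
==> abacus.scale(x→-47/6)
<== -1360321/1952
==> abacus.show()
<== -1360321/1952

Answer: -1360321/1952


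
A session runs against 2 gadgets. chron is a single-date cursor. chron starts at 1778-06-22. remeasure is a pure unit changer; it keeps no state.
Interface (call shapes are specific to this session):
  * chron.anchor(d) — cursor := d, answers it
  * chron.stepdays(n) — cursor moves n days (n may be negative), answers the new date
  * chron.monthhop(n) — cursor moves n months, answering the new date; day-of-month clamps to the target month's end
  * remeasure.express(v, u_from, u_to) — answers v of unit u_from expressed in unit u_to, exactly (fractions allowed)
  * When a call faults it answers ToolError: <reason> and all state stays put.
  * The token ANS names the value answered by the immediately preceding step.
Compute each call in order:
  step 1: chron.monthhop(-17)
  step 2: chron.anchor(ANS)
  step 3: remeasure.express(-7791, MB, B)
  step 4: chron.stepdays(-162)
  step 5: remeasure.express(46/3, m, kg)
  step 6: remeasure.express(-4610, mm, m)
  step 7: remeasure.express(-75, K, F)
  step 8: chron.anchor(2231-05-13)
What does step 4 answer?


Answer: 1776-08-13

Derivation:
% chron.monthhop n→-17
  1777-01-22
% chron.anchor d→ANS
  1777-01-22
% remeasure.express v→-7791 u_from→MB u_to→B
  -7791000000
% chron.stepdays n→-162
  1776-08-13
% remeasure.express v→46/3 u_from→m u_to→kg
  ToolError: incompatible units
% remeasure.express v→-4610 u_from→mm u_to→m
  -461/100
% remeasure.express v→-75 u_from→K u_to→F
  -59467/100
% chron.anchor d→2231-05-13
  2231-05-13


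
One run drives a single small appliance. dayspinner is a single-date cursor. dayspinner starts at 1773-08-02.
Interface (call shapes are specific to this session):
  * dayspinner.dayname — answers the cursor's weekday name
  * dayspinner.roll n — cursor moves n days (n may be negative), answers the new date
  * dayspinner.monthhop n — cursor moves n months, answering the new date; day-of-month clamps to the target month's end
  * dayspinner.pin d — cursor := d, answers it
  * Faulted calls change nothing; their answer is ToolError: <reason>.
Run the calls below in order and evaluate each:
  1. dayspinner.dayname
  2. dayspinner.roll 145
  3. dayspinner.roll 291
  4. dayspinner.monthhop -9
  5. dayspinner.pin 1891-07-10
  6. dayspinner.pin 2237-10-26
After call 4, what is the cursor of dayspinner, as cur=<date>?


-- 1. dayname() -> Monday
-- 2. roll(n=145) -> 1773-12-25
-- 3. roll(n=291) -> 1774-10-12
-- 4. monthhop(n=-9) -> 1774-01-12
-- 5. pin(d=1891-07-10) -> 1891-07-10
-- 6. pin(d=2237-10-26) -> 2237-10-26

Answer: cur=1774-01-12


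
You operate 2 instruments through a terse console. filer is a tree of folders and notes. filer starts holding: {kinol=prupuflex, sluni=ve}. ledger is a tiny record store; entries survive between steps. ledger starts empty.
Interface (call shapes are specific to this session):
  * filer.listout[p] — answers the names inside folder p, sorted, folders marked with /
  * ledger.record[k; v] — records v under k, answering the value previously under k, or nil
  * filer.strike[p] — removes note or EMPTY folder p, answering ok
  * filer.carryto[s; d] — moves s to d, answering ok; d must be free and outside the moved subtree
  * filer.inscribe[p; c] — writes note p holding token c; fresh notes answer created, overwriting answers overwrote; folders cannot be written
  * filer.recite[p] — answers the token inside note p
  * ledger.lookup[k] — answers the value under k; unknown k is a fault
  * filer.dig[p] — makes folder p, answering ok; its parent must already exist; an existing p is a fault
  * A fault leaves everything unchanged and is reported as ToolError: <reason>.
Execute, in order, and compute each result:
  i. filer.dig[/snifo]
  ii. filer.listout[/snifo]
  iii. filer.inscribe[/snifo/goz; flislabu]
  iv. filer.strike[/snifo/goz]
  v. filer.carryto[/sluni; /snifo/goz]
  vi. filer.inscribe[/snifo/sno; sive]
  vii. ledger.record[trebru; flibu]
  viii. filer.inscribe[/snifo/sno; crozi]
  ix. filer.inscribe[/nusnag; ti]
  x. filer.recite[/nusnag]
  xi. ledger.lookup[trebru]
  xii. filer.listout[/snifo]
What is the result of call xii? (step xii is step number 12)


>>> filer.dig p=/snifo
:: ok
>>> filer.listout p=/snifo
:: []
>>> filer.inscribe p=/snifo/goz c=flislabu
:: created
>>> filer.strike p=/snifo/goz
:: ok
>>> filer.carryto s=/sluni d=/snifo/goz
:: ok
>>> filer.inscribe p=/snifo/sno c=sive
:: created
>>> ledger.record k=trebru v=flibu
:: nil
>>> filer.inscribe p=/snifo/sno c=crozi
:: overwrote
>>> filer.inscribe p=/nusnag c=ti
:: created
>>> filer.recite p=/nusnag
:: ti
>>> ledger.lookup k=trebru
:: flibu
>>> filer.listout p=/snifo
:: [goz, sno]

Answer: [goz, sno]


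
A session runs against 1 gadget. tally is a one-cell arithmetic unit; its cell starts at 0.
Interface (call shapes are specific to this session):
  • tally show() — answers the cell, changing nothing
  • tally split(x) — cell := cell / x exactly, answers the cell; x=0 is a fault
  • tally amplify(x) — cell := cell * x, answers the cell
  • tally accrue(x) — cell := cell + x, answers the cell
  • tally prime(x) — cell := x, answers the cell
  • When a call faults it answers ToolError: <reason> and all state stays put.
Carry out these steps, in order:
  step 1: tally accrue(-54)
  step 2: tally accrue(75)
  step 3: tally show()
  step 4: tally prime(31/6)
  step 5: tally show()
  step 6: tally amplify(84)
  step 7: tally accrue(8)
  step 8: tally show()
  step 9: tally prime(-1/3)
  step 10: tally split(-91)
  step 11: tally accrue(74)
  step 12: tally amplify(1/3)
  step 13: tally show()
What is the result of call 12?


CALL tally accrue[-54]
RET  -54
CALL tally accrue[75]
RET  21
CALL tally show[]
RET  21
CALL tally prime[31/6]
RET  31/6
CALL tally show[]
RET  31/6
CALL tally amplify[84]
RET  434
CALL tally accrue[8]
RET  442
CALL tally show[]
RET  442
CALL tally prime[-1/3]
RET  -1/3
CALL tally split[-91]
RET  1/273
CALL tally accrue[74]
RET  20203/273
CALL tally amplify[1/3]
RET  20203/819
CALL tally show[]
RET  20203/819

Answer: 20203/819


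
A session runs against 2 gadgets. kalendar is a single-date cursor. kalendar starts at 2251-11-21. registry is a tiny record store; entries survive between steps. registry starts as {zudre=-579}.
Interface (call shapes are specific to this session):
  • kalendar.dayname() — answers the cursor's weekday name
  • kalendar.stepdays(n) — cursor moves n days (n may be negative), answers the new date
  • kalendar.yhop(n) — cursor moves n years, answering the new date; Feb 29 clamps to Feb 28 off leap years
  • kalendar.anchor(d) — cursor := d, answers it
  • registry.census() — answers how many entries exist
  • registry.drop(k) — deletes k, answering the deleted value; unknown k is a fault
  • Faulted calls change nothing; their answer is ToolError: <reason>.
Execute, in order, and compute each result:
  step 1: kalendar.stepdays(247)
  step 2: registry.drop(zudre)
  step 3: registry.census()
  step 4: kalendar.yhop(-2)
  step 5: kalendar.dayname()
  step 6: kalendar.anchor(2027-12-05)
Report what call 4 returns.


>> kalendar.stepdays(247)
<< 2252-07-25
>> registry.drop(zudre)
<< -579
>> registry.census()
<< 0
>> kalendar.yhop(-2)
<< 2250-07-25
>> kalendar.dayname()
<< Thursday
>> kalendar.anchor(2027-12-05)
<< 2027-12-05

Answer: 2250-07-25


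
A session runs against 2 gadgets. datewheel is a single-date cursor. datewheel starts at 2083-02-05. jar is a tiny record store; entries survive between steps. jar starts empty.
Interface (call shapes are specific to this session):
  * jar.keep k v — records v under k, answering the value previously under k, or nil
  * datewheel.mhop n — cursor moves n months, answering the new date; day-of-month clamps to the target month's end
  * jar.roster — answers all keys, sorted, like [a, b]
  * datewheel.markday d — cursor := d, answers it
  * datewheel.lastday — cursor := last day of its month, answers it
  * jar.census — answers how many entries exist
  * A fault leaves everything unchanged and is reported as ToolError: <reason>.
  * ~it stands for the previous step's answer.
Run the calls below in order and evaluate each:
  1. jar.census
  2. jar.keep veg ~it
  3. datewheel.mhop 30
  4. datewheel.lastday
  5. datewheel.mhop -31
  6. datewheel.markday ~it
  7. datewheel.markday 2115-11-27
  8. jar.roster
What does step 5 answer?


Answer: 2083-01-31

Derivation:
! 1. jar.census() -> 0
! 2. jar.keep(k=veg, v=~it) -> nil
! 3. datewheel.mhop(n=30) -> 2085-08-05
! 4. datewheel.lastday() -> 2085-08-31
! 5. datewheel.mhop(n=-31) -> 2083-01-31
! 6. datewheel.markday(d=~it) -> 2083-01-31
! 7. datewheel.markday(d=2115-11-27) -> 2115-11-27
! 8. jar.roster() -> [veg]


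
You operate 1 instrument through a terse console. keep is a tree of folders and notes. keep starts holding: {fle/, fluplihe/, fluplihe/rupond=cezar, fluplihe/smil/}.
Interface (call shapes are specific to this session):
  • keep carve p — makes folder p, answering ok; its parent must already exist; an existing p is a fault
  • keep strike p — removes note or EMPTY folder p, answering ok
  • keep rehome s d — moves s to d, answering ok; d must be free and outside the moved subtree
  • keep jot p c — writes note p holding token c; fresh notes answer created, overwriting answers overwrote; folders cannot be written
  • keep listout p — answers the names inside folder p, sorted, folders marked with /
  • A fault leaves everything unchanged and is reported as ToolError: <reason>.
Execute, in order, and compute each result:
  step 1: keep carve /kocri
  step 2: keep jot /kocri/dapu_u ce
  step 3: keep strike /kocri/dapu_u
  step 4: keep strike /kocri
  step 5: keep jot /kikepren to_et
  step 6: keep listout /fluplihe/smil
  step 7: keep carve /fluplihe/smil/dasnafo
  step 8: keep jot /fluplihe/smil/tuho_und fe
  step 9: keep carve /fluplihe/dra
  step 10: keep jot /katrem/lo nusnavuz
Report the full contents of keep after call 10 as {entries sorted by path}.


Answer: {fle/, fluplihe/, fluplihe/dra/, fluplihe/rupond=cezar, fluplihe/smil/, fluplihe/smil/dasnafo/, fluplihe/smil/tuho_und=fe, kikepren=to_et}

Derivation:
% keep carve p=/kocri
= ok
% keep jot p=/kocri/dapu_u c=ce
= created
% keep strike p=/kocri/dapu_u
= ok
% keep strike p=/kocri
= ok
% keep jot p=/kikepren c=to_et
= created
% keep listout p=/fluplihe/smil
= []
% keep carve p=/fluplihe/smil/dasnafo
= ok
% keep jot p=/fluplihe/smil/tuho_und c=fe
= created
% keep carve p=/fluplihe/dra
= ok
% keep jot p=/katrem/lo c=nusnavuz
= ToolError: no parent


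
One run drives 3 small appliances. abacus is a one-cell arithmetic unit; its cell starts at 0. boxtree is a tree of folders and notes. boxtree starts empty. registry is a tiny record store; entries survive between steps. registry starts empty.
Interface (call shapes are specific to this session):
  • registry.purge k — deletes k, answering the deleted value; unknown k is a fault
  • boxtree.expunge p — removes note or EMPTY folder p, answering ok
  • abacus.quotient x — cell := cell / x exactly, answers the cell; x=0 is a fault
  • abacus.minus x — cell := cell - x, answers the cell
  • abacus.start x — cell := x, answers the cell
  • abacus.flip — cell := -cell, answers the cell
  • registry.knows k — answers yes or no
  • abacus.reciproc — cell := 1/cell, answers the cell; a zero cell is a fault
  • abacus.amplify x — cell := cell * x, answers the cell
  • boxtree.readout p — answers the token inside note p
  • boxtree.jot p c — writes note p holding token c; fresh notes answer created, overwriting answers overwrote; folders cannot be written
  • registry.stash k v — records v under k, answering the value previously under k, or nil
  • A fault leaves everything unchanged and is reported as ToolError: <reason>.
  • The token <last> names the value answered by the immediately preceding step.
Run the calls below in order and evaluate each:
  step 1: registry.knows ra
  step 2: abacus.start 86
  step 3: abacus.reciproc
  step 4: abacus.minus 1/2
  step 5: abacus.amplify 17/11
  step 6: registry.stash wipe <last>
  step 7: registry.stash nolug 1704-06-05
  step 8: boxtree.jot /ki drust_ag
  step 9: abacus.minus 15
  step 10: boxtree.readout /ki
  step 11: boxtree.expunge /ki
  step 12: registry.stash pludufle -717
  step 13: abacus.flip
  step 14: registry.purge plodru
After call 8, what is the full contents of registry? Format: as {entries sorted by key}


Answer: {nolug=1704-06-05, wipe=-357/473}

Derivation:
# 1. knows(k='ra') => no
# 2. start(x='86') => 86
# 3. reciproc() => 1/86
# 4. minus(x='1/2') => -21/43
# 5. amplify(x='17/11') => -357/473
# 6. stash(k='wipe', v='<last>') => nil
# 7. stash(k='nolug', v='1704-06-05') => nil
# 8. jot(p='/ki', c='drust_ag') => created
# 9. minus(x='15') => -7452/473
# 10. readout(p='/ki') => drust_ag
# 11. expunge(p='/ki') => ok
# 12. stash(k='pludufle', v='-717') => nil
# 13. flip() => 7452/473
# 14. purge(k='plodru') => ToolError: no such key plodru


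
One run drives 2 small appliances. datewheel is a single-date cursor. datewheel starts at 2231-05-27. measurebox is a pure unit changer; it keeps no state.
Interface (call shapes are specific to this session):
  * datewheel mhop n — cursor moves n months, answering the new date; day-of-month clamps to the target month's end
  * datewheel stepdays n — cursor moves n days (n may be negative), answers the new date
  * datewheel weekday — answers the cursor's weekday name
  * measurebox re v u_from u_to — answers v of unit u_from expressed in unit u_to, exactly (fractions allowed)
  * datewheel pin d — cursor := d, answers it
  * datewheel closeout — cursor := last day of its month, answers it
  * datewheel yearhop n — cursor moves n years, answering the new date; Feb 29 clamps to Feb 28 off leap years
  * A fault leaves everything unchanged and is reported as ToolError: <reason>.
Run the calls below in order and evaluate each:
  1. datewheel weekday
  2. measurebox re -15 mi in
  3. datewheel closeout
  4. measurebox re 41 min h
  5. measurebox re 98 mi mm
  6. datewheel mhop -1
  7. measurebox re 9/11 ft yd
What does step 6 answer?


% datewheel weekday
:: Friday
% measurebox re v: -15 u_from: mi u_to: in
:: -950400
% datewheel closeout
:: 2231-05-31
% measurebox re v: 41 u_from: min u_to: h
:: 41/60
% measurebox re v: 98 u_from: mi u_to: mm
:: 157715712
% datewheel mhop n: -1
:: 2231-04-30
% measurebox re v: 9/11 u_from: ft u_to: yd
:: 3/11

Answer: 2231-04-30


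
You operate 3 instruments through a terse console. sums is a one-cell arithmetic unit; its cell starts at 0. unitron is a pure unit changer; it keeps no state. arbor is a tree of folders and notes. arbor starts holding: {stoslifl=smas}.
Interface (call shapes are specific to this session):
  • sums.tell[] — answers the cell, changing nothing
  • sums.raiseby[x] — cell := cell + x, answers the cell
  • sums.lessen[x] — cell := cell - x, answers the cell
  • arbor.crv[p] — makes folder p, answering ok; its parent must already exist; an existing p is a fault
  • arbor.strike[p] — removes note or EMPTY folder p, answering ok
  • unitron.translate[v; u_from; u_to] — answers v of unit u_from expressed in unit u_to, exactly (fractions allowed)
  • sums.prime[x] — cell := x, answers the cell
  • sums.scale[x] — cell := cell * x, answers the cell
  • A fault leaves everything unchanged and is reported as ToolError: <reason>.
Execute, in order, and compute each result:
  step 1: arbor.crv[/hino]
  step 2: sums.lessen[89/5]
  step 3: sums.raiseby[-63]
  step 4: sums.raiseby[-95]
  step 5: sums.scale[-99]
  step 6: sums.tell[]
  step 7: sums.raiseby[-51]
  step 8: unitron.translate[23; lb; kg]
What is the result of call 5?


-- arbor.crv(/hino) ~> ok
-- sums.lessen(89/5) ~> -89/5
-- sums.raiseby(-63) ~> -404/5
-- sums.raiseby(-95) ~> -879/5
-- sums.scale(-99) ~> 87021/5
-- sums.tell() ~> 87021/5
-- sums.raiseby(-51) ~> 86766/5
-- unitron.translate(23, lb, kg) ~> 1043262451/100000000

Answer: 87021/5


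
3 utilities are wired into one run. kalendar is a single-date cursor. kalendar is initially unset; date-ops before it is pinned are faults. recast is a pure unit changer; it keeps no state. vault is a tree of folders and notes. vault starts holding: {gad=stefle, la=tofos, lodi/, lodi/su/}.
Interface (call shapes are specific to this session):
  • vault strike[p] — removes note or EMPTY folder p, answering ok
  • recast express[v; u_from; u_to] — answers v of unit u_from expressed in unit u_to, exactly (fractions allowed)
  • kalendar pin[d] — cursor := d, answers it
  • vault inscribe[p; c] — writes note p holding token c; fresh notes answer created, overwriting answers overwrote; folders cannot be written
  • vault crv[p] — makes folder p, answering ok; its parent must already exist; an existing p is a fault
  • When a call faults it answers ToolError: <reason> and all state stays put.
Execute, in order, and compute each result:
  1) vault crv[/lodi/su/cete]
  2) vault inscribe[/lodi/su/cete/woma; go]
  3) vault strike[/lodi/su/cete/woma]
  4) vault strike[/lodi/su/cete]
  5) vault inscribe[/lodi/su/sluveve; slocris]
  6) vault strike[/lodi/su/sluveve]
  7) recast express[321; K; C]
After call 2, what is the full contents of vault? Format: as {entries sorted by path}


Answer: {gad=stefle, la=tofos, lodi/, lodi/su/, lodi/su/cete/, lodi/su/cete/woma=go}

Derivation:
Next I call vault crv on p→/lodi/su/cete, → ok.
I run vault inscribe on p→/lodi/su/cete/woma, c→go, yielding created.
Using vault strike on p→/lodi/su/cete/woma: ok.
Next I call vault strike on p→/lodi/su/cete, and get ok.
Then vault inscribe on p→/lodi/su/sluveve, c→slocris, — result: created.
I try vault strike on p→/lodi/su/sluveve, and observe ok.
Then recast express on v→321, u_from→K, u_to→C, and see 957/20.


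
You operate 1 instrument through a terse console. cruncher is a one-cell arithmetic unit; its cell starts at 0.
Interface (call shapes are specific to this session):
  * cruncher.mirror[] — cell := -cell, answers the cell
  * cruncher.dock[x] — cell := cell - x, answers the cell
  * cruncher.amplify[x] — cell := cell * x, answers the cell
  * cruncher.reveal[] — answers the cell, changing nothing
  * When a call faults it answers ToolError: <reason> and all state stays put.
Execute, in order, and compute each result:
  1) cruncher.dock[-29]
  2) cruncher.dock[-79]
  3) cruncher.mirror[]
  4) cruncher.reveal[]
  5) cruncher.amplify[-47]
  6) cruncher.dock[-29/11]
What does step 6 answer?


Answer: 55865/11

Derivation:
>> cruncher.dock(x: -29)
<< 29
>> cruncher.dock(x: -79)
<< 108
>> cruncher.mirror()
<< -108
>> cruncher.reveal()
<< -108
>> cruncher.amplify(x: -47)
<< 5076
>> cruncher.dock(x: -29/11)
<< 55865/11


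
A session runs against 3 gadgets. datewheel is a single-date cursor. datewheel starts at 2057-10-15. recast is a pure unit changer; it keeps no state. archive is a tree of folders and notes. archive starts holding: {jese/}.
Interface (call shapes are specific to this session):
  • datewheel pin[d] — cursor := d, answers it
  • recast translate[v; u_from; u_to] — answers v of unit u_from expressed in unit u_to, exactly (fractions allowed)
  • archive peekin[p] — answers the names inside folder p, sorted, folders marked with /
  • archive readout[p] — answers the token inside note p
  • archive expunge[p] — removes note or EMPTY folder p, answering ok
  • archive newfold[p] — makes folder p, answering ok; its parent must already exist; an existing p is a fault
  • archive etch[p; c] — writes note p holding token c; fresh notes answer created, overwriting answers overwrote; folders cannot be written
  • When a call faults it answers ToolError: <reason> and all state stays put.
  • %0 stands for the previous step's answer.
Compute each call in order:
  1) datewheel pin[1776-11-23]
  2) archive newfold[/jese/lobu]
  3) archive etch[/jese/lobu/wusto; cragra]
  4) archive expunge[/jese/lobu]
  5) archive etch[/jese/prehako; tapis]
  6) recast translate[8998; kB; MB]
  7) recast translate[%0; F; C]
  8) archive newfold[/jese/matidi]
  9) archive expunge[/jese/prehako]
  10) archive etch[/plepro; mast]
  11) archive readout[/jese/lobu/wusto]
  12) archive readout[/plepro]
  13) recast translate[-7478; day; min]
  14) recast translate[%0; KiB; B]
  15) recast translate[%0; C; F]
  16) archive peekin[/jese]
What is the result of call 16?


Do: datewheel pin[d→1776-11-23]
See: 1776-11-23
Do: archive newfold[p→/jese/lobu]
See: ok
Do: archive etch[p→/jese/lobu/wusto; c→cragra]
See: created
Do: archive expunge[p→/jese/lobu]
See: ToolError: not empty
Do: archive etch[p→/jese/prehako; c→tapis]
See: created
Do: recast translate[v→8998; u_from→kB; u_to→MB]
See: 4499/500
Do: recast translate[v→%0; u_from→F; u_to→C]
See: -11501/900
Do: archive newfold[p→/jese/matidi]
See: ok
Do: archive expunge[p→/jese/prehako]
See: ok
Do: archive etch[p→/plepro; c→mast]
See: created
Do: archive readout[p→/jese/lobu/wusto]
See: cragra
Do: archive readout[p→/plepro]
See: mast
Do: recast translate[v→-7478; u_from→day; u_to→min]
See: -10768320
Do: recast translate[v→%0; u_from→KiB; u_to→B]
See: -11026759680
Do: recast translate[v→%0; u_from→C; u_to→F]
See: -19848167392
Do: archive peekin[p→/jese]
See: [lobu/, matidi/]

Answer: [lobu/, matidi/]
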